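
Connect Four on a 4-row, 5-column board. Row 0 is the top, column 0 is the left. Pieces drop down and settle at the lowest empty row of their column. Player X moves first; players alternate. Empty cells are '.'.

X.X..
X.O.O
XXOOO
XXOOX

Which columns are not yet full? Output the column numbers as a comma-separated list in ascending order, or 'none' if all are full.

Answer: 1,3,4

Derivation:
col 0: top cell = 'X' → FULL
col 1: top cell = '.' → open
col 2: top cell = 'X' → FULL
col 3: top cell = '.' → open
col 4: top cell = '.' → open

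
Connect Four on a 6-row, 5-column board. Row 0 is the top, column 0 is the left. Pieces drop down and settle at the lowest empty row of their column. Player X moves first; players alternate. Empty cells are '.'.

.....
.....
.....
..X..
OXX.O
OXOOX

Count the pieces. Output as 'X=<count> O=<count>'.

X=5 O=5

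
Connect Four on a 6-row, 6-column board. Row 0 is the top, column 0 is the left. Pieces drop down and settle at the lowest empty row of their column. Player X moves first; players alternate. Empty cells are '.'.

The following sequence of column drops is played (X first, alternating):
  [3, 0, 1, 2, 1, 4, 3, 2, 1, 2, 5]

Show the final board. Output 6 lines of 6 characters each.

Move 1: X drops in col 3, lands at row 5
Move 2: O drops in col 0, lands at row 5
Move 3: X drops in col 1, lands at row 5
Move 4: O drops in col 2, lands at row 5
Move 5: X drops in col 1, lands at row 4
Move 6: O drops in col 4, lands at row 5
Move 7: X drops in col 3, lands at row 4
Move 8: O drops in col 2, lands at row 4
Move 9: X drops in col 1, lands at row 3
Move 10: O drops in col 2, lands at row 3
Move 11: X drops in col 5, lands at row 5

Answer: ......
......
......
.XO...
.XOX..
OXOXOX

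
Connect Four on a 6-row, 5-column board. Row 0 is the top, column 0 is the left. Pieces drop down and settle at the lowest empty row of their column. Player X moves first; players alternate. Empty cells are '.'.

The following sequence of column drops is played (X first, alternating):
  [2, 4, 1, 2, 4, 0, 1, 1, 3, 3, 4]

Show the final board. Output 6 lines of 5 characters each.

Answer: .....
.....
.....
.O..X
.XOOX
OXXXO

Derivation:
Move 1: X drops in col 2, lands at row 5
Move 2: O drops in col 4, lands at row 5
Move 3: X drops in col 1, lands at row 5
Move 4: O drops in col 2, lands at row 4
Move 5: X drops in col 4, lands at row 4
Move 6: O drops in col 0, lands at row 5
Move 7: X drops in col 1, lands at row 4
Move 8: O drops in col 1, lands at row 3
Move 9: X drops in col 3, lands at row 5
Move 10: O drops in col 3, lands at row 4
Move 11: X drops in col 4, lands at row 3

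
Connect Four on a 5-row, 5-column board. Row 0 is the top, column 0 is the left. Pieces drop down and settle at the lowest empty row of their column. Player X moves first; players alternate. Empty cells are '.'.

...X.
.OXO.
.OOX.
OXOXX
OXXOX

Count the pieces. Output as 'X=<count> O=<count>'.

X=9 O=8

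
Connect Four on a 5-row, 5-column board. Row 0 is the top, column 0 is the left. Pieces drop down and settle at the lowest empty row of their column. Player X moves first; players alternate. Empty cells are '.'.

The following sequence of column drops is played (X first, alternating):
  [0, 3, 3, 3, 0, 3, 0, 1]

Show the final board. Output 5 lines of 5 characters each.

Answer: .....
...O.
X..O.
X..X.
XO.O.

Derivation:
Move 1: X drops in col 0, lands at row 4
Move 2: O drops in col 3, lands at row 4
Move 3: X drops in col 3, lands at row 3
Move 4: O drops in col 3, lands at row 2
Move 5: X drops in col 0, lands at row 3
Move 6: O drops in col 3, lands at row 1
Move 7: X drops in col 0, lands at row 2
Move 8: O drops in col 1, lands at row 4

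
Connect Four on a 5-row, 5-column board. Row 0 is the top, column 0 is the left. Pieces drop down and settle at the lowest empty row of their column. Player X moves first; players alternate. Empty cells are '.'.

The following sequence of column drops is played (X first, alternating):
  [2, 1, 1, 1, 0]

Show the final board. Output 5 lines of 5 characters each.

Answer: .....
.....
.O...
.X...
XOX..

Derivation:
Move 1: X drops in col 2, lands at row 4
Move 2: O drops in col 1, lands at row 4
Move 3: X drops in col 1, lands at row 3
Move 4: O drops in col 1, lands at row 2
Move 5: X drops in col 0, lands at row 4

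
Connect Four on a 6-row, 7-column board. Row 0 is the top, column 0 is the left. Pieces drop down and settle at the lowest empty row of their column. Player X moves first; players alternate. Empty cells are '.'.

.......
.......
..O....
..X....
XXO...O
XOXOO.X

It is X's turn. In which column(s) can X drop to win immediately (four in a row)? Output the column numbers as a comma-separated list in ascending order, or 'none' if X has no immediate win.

Answer: none

Derivation:
col 0: drop X → no win
col 1: drop X → no win
col 2: drop X → no win
col 3: drop X → no win
col 4: drop X → no win
col 5: drop X → no win
col 6: drop X → no win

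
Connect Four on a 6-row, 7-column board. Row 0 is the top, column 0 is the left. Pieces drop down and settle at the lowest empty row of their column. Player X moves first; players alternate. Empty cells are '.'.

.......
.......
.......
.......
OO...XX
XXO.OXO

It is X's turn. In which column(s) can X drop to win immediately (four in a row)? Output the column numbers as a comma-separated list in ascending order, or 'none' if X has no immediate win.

Answer: none

Derivation:
col 0: drop X → no win
col 1: drop X → no win
col 2: drop X → no win
col 3: drop X → no win
col 4: drop X → no win
col 5: drop X → no win
col 6: drop X → no win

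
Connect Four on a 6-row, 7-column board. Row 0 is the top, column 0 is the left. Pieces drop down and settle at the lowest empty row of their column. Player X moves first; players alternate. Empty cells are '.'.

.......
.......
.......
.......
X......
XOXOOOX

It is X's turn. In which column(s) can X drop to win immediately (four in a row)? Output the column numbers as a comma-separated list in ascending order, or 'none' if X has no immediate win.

Answer: none

Derivation:
col 0: drop X → no win
col 1: drop X → no win
col 2: drop X → no win
col 3: drop X → no win
col 4: drop X → no win
col 5: drop X → no win
col 6: drop X → no win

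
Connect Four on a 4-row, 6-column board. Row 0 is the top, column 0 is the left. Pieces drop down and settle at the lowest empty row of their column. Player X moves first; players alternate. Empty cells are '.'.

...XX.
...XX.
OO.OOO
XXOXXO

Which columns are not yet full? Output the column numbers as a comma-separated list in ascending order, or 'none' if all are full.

col 0: top cell = '.' → open
col 1: top cell = '.' → open
col 2: top cell = '.' → open
col 3: top cell = 'X' → FULL
col 4: top cell = 'X' → FULL
col 5: top cell = '.' → open

Answer: 0,1,2,5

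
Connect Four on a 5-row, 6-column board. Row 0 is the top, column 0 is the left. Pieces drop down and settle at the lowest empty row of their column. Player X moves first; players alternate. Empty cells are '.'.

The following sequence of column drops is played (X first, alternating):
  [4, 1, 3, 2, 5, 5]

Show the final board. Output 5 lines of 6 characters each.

Answer: ......
......
......
.....O
.OOXXX

Derivation:
Move 1: X drops in col 4, lands at row 4
Move 2: O drops in col 1, lands at row 4
Move 3: X drops in col 3, lands at row 4
Move 4: O drops in col 2, lands at row 4
Move 5: X drops in col 5, lands at row 4
Move 6: O drops in col 5, lands at row 3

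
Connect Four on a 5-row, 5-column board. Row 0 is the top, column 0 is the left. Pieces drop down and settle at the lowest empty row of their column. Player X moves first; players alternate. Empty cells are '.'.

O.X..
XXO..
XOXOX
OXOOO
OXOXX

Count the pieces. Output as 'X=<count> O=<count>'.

X=10 O=10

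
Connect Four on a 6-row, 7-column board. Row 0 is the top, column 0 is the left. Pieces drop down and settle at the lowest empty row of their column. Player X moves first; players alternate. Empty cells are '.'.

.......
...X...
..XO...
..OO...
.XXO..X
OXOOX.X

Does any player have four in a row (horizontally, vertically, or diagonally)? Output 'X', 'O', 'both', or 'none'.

O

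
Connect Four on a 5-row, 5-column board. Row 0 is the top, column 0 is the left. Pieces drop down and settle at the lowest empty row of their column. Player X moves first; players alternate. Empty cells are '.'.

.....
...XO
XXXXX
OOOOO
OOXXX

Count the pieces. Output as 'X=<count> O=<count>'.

X=9 O=8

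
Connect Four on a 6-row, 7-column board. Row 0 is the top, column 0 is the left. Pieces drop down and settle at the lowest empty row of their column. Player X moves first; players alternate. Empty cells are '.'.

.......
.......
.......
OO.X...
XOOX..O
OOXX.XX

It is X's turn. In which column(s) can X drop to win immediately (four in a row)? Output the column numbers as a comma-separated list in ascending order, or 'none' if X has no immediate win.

Answer: 3,4

Derivation:
col 0: drop X → no win
col 1: drop X → no win
col 2: drop X → no win
col 3: drop X → WIN!
col 4: drop X → WIN!
col 5: drop X → no win
col 6: drop X → no win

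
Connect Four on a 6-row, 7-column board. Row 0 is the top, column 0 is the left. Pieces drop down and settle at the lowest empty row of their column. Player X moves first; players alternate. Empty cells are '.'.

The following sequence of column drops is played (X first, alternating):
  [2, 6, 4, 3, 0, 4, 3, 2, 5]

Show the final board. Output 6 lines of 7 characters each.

Answer: .......
.......
.......
.......
..OXO..
X.XOXXO

Derivation:
Move 1: X drops in col 2, lands at row 5
Move 2: O drops in col 6, lands at row 5
Move 3: X drops in col 4, lands at row 5
Move 4: O drops in col 3, lands at row 5
Move 5: X drops in col 0, lands at row 5
Move 6: O drops in col 4, lands at row 4
Move 7: X drops in col 3, lands at row 4
Move 8: O drops in col 2, lands at row 4
Move 9: X drops in col 5, lands at row 5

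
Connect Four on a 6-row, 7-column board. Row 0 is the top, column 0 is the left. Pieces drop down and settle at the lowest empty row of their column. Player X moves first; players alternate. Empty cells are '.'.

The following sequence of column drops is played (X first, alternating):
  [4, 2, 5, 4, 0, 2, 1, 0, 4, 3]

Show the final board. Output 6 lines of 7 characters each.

Move 1: X drops in col 4, lands at row 5
Move 2: O drops in col 2, lands at row 5
Move 3: X drops in col 5, lands at row 5
Move 4: O drops in col 4, lands at row 4
Move 5: X drops in col 0, lands at row 5
Move 6: O drops in col 2, lands at row 4
Move 7: X drops in col 1, lands at row 5
Move 8: O drops in col 0, lands at row 4
Move 9: X drops in col 4, lands at row 3
Move 10: O drops in col 3, lands at row 5

Answer: .......
.......
.......
....X..
O.O.O..
XXOOXX.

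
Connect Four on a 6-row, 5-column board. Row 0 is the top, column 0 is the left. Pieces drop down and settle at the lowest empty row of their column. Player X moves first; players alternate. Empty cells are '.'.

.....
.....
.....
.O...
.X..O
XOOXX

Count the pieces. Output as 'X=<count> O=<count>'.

X=4 O=4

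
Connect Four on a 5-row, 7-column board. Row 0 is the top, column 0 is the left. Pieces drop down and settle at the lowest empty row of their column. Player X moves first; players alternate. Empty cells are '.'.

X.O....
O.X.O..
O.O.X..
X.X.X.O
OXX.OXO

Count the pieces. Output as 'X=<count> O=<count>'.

X=9 O=9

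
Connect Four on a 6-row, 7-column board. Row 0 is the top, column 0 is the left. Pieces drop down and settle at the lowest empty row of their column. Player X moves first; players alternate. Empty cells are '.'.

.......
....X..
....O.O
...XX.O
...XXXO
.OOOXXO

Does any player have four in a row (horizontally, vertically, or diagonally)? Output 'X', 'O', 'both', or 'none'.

O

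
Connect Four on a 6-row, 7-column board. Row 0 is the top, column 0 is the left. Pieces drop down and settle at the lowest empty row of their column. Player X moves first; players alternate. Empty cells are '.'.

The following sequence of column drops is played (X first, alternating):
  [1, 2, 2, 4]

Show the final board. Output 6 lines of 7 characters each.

Move 1: X drops in col 1, lands at row 5
Move 2: O drops in col 2, lands at row 5
Move 3: X drops in col 2, lands at row 4
Move 4: O drops in col 4, lands at row 5

Answer: .......
.......
.......
.......
..X....
.XO.O..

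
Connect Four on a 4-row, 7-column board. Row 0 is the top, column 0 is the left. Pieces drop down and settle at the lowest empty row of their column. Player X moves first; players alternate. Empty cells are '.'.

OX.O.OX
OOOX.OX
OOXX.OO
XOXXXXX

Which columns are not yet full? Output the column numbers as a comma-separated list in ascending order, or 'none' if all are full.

Answer: 2,4

Derivation:
col 0: top cell = 'O' → FULL
col 1: top cell = 'X' → FULL
col 2: top cell = '.' → open
col 3: top cell = 'O' → FULL
col 4: top cell = '.' → open
col 5: top cell = 'O' → FULL
col 6: top cell = 'X' → FULL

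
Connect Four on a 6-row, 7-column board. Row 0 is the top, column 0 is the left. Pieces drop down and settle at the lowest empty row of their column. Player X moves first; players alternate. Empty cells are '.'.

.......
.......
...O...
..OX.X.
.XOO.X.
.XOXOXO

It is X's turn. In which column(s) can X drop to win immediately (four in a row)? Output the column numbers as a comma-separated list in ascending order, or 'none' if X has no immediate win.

Answer: 5

Derivation:
col 0: drop X → no win
col 1: drop X → no win
col 2: drop X → no win
col 3: drop X → no win
col 4: drop X → no win
col 5: drop X → WIN!
col 6: drop X → no win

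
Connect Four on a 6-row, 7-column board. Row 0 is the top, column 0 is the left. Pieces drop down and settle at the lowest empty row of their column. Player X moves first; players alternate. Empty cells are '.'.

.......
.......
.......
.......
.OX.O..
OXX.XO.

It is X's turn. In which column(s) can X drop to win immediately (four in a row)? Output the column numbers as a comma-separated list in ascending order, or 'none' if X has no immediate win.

col 0: drop X → no win
col 1: drop X → no win
col 2: drop X → no win
col 3: drop X → WIN!
col 4: drop X → no win
col 5: drop X → no win
col 6: drop X → no win

Answer: 3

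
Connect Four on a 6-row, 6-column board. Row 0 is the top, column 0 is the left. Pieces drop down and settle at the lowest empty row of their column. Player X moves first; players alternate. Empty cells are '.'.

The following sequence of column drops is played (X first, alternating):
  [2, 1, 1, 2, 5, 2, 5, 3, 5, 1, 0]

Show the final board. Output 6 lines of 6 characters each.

Move 1: X drops in col 2, lands at row 5
Move 2: O drops in col 1, lands at row 5
Move 3: X drops in col 1, lands at row 4
Move 4: O drops in col 2, lands at row 4
Move 5: X drops in col 5, lands at row 5
Move 6: O drops in col 2, lands at row 3
Move 7: X drops in col 5, lands at row 4
Move 8: O drops in col 3, lands at row 5
Move 9: X drops in col 5, lands at row 3
Move 10: O drops in col 1, lands at row 3
Move 11: X drops in col 0, lands at row 5

Answer: ......
......
......
.OO..X
.XO..X
XOXO.X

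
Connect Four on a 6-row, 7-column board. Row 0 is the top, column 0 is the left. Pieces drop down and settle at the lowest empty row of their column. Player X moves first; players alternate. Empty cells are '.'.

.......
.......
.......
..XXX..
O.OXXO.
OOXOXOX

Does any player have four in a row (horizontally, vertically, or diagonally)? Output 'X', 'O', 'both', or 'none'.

none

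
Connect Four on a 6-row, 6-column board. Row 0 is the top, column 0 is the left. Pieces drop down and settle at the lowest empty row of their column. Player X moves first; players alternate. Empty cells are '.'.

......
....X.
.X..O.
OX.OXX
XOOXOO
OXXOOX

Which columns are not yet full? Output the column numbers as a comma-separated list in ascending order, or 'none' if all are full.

Answer: 0,1,2,3,4,5

Derivation:
col 0: top cell = '.' → open
col 1: top cell = '.' → open
col 2: top cell = '.' → open
col 3: top cell = '.' → open
col 4: top cell = '.' → open
col 5: top cell = '.' → open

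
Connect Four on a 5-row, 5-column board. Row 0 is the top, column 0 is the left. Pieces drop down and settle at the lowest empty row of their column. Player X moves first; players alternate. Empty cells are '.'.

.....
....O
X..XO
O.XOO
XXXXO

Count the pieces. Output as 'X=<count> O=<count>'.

X=7 O=6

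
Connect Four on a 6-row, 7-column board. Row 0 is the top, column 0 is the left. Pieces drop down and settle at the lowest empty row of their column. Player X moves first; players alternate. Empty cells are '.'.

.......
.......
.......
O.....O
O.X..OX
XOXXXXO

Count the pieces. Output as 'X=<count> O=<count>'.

X=7 O=6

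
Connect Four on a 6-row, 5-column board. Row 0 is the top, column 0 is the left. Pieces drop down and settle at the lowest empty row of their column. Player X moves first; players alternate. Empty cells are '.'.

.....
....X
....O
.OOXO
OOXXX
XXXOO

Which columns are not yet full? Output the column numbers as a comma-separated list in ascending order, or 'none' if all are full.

col 0: top cell = '.' → open
col 1: top cell = '.' → open
col 2: top cell = '.' → open
col 3: top cell = '.' → open
col 4: top cell = '.' → open

Answer: 0,1,2,3,4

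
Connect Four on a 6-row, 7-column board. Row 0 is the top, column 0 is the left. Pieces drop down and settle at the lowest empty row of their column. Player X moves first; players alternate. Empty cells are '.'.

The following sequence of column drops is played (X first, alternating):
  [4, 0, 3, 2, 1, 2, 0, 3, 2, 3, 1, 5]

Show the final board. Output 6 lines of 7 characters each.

Move 1: X drops in col 4, lands at row 5
Move 2: O drops in col 0, lands at row 5
Move 3: X drops in col 3, lands at row 5
Move 4: O drops in col 2, lands at row 5
Move 5: X drops in col 1, lands at row 5
Move 6: O drops in col 2, lands at row 4
Move 7: X drops in col 0, lands at row 4
Move 8: O drops in col 3, lands at row 4
Move 9: X drops in col 2, lands at row 3
Move 10: O drops in col 3, lands at row 3
Move 11: X drops in col 1, lands at row 4
Move 12: O drops in col 5, lands at row 5

Answer: .......
.......
.......
..XO...
XXOO...
OXOXXO.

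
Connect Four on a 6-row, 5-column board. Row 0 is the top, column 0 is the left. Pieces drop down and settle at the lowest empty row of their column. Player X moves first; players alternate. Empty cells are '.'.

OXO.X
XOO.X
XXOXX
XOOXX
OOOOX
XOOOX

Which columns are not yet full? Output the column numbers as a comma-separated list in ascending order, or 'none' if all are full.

col 0: top cell = 'O' → FULL
col 1: top cell = 'X' → FULL
col 2: top cell = 'O' → FULL
col 3: top cell = '.' → open
col 4: top cell = 'X' → FULL

Answer: 3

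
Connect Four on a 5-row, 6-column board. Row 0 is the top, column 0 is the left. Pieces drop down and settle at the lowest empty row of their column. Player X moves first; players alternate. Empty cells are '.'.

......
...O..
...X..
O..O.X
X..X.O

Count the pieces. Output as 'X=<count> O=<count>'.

X=4 O=4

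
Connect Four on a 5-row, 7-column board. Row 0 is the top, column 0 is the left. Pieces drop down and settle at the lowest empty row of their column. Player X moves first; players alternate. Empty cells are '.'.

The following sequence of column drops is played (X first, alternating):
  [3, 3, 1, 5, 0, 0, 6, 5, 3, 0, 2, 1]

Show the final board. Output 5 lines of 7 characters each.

Answer: .......
.......
O..X...
OO.O.O.
XXXX.OX

Derivation:
Move 1: X drops in col 3, lands at row 4
Move 2: O drops in col 3, lands at row 3
Move 3: X drops in col 1, lands at row 4
Move 4: O drops in col 5, lands at row 4
Move 5: X drops in col 0, lands at row 4
Move 6: O drops in col 0, lands at row 3
Move 7: X drops in col 6, lands at row 4
Move 8: O drops in col 5, lands at row 3
Move 9: X drops in col 3, lands at row 2
Move 10: O drops in col 0, lands at row 2
Move 11: X drops in col 2, lands at row 4
Move 12: O drops in col 1, lands at row 3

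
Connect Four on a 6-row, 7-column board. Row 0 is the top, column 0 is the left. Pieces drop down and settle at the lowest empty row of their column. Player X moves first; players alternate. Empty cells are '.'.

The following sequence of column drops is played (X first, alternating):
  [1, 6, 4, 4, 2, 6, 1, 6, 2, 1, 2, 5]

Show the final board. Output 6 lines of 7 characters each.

Answer: .......
.......
.......
.OX...O
.XX.O.O
.XX.XOO

Derivation:
Move 1: X drops in col 1, lands at row 5
Move 2: O drops in col 6, lands at row 5
Move 3: X drops in col 4, lands at row 5
Move 4: O drops in col 4, lands at row 4
Move 5: X drops in col 2, lands at row 5
Move 6: O drops in col 6, lands at row 4
Move 7: X drops in col 1, lands at row 4
Move 8: O drops in col 6, lands at row 3
Move 9: X drops in col 2, lands at row 4
Move 10: O drops in col 1, lands at row 3
Move 11: X drops in col 2, lands at row 3
Move 12: O drops in col 5, lands at row 5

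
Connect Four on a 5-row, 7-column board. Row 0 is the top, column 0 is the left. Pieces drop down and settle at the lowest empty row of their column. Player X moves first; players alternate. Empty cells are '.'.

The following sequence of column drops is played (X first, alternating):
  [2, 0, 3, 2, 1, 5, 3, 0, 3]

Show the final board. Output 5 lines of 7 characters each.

Move 1: X drops in col 2, lands at row 4
Move 2: O drops in col 0, lands at row 4
Move 3: X drops in col 3, lands at row 4
Move 4: O drops in col 2, lands at row 3
Move 5: X drops in col 1, lands at row 4
Move 6: O drops in col 5, lands at row 4
Move 7: X drops in col 3, lands at row 3
Move 8: O drops in col 0, lands at row 3
Move 9: X drops in col 3, lands at row 2

Answer: .......
.......
...X...
O.OX...
OXXX.O.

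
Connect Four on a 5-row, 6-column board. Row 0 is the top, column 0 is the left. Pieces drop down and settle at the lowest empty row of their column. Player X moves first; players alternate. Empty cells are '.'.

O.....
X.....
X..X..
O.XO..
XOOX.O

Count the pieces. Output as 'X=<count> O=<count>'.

X=6 O=6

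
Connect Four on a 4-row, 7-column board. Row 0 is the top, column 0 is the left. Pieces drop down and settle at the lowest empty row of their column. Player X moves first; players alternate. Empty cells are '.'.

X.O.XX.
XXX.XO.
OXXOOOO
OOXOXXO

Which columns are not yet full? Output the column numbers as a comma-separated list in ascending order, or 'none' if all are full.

Answer: 1,3,6

Derivation:
col 0: top cell = 'X' → FULL
col 1: top cell = '.' → open
col 2: top cell = 'O' → FULL
col 3: top cell = '.' → open
col 4: top cell = 'X' → FULL
col 5: top cell = 'X' → FULL
col 6: top cell = '.' → open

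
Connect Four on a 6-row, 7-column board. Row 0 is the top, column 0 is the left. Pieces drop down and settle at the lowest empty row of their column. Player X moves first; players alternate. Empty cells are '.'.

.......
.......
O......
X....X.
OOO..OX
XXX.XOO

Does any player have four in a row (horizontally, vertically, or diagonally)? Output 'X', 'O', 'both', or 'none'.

none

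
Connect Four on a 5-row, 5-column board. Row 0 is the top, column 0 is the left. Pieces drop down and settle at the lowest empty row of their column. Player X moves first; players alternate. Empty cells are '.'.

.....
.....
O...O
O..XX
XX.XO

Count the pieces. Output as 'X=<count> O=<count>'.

X=5 O=4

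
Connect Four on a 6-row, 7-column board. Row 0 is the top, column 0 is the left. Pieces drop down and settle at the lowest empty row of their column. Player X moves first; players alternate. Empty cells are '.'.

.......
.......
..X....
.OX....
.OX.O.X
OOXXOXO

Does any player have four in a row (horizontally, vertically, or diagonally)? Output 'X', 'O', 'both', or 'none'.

X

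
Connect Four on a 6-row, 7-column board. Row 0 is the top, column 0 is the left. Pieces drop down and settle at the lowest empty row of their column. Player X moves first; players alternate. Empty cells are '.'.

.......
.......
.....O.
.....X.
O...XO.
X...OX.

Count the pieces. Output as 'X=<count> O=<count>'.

X=4 O=4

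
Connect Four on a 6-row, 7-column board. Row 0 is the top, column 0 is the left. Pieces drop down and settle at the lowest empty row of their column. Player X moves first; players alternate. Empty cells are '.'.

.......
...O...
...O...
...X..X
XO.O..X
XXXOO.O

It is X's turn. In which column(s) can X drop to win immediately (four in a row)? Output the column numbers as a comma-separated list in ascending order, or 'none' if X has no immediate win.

Answer: none

Derivation:
col 0: drop X → no win
col 1: drop X → no win
col 2: drop X → no win
col 3: drop X → no win
col 4: drop X → no win
col 5: drop X → no win
col 6: drop X → no win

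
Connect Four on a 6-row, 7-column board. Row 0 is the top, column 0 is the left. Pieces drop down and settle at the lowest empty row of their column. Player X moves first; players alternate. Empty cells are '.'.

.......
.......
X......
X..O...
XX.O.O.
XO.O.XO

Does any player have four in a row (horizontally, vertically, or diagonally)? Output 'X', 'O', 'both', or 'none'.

X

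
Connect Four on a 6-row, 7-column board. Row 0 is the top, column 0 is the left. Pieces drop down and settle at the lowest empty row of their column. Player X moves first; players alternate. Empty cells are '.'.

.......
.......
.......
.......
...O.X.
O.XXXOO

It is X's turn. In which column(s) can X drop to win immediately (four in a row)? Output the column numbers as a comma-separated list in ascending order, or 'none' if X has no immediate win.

Answer: 1

Derivation:
col 0: drop X → no win
col 1: drop X → WIN!
col 2: drop X → no win
col 3: drop X → no win
col 4: drop X → no win
col 5: drop X → no win
col 6: drop X → no win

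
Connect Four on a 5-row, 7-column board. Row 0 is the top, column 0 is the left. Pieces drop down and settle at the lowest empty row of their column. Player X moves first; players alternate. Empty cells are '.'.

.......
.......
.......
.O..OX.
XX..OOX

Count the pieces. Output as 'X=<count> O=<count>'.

X=4 O=4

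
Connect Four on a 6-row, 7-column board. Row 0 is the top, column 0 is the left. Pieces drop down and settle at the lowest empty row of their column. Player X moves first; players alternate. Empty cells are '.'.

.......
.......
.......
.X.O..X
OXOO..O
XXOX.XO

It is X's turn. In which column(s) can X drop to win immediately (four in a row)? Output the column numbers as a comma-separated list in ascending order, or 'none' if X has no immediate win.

Answer: 1

Derivation:
col 0: drop X → no win
col 1: drop X → WIN!
col 2: drop X → no win
col 3: drop X → no win
col 4: drop X → no win
col 5: drop X → no win
col 6: drop X → no win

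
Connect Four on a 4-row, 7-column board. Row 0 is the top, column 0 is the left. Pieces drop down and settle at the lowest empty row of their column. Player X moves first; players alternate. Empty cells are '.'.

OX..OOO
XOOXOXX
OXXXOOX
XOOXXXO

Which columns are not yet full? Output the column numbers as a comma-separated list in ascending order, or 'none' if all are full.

col 0: top cell = 'O' → FULL
col 1: top cell = 'X' → FULL
col 2: top cell = '.' → open
col 3: top cell = '.' → open
col 4: top cell = 'O' → FULL
col 5: top cell = 'O' → FULL
col 6: top cell = 'O' → FULL

Answer: 2,3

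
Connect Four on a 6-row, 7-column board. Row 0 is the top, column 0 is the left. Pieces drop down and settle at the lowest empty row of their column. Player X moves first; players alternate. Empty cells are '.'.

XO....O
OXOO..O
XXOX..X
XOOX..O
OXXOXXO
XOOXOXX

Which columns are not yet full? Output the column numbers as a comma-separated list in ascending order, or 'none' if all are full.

Answer: 2,3,4,5

Derivation:
col 0: top cell = 'X' → FULL
col 1: top cell = 'O' → FULL
col 2: top cell = '.' → open
col 3: top cell = '.' → open
col 4: top cell = '.' → open
col 5: top cell = '.' → open
col 6: top cell = 'O' → FULL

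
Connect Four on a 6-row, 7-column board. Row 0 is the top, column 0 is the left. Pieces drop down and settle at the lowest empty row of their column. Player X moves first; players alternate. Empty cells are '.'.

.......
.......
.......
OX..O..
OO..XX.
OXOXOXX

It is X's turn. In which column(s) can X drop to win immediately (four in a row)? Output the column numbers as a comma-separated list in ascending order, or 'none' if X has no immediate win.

Answer: none

Derivation:
col 0: drop X → no win
col 1: drop X → no win
col 2: drop X → no win
col 3: drop X → no win
col 4: drop X → no win
col 5: drop X → no win
col 6: drop X → no win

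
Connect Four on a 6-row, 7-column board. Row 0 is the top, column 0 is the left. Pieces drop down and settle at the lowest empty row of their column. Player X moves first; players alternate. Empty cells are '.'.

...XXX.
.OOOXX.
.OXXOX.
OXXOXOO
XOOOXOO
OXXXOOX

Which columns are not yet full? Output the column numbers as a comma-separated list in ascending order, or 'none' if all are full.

col 0: top cell = '.' → open
col 1: top cell = '.' → open
col 2: top cell = '.' → open
col 3: top cell = 'X' → FULL
col 4: top cell = 'X' → FULL
col 5: top cell = 'X' → FULL
col 6: top cell = '.' → open

Answer: 0,1,2,6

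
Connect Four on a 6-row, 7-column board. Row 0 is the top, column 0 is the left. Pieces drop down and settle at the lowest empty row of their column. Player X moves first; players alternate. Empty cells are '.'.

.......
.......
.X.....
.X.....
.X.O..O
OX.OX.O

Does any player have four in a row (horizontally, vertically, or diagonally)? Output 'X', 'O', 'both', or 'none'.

X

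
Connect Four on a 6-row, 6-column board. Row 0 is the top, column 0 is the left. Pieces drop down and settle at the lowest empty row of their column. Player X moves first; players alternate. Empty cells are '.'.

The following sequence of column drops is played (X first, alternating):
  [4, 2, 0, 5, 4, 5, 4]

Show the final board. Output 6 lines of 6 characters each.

Answer: ......
......
......
....X.
....XO
X.O.XO

Derivation:
Move 1: X drops in col 4, lands at row 5
Move 2: O drops in col 2, lands at row 5
Move 3: X drops in col 0, lands at row 5
Move 4: O drops in col 5, lands at row 5
Move 5: X drops in col 4, lands at row 4
Move 6: O drops in col 5, lands at row 4
Move 7: X drops in col 4, lands at row 3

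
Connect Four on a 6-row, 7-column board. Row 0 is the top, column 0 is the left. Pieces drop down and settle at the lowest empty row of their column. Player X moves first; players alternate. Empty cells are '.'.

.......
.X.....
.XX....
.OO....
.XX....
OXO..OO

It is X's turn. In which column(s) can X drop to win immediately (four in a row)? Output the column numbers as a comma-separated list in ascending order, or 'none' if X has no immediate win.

col 0: drop X → no win
col 1: drop X → no win
col 2: drop X → no win
col 3: drop X → no win
col 4: drop X → no win
col 5: drop X → no win
col 6: drop X → no win

Answer: none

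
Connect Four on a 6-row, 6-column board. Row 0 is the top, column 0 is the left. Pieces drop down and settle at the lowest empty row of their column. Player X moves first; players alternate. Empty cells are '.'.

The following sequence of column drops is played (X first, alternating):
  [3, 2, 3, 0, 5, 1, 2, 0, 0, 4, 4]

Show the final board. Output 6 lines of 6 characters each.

Move 1: X drops in col 3, lands at row 5
Move 2: O drops in col 2, lands at row 5
Move 3: X drops in col 3, lands at row 4
Move 4: O drops in col 0, lands at row 5
Move 5: X drops in col 5, lands at row 5
Move 6: O drops in col 1, lands at row 5
Move 7: X drops in col 2, lands at row 4
Move 8: O drops in col 0, lands at row 4
Move 9: X drops in col 0, lands at row 3
Move 10: O drops in col 4, lands at row 5
Move 11: X drops in col 4, lands at row 4

Answer: ......
......
......
X.....
O.XXX.
OOOXOX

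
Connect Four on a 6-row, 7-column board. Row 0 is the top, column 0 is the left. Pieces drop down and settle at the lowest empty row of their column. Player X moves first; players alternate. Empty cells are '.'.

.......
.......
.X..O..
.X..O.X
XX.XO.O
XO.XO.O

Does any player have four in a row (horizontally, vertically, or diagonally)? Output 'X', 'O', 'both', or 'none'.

O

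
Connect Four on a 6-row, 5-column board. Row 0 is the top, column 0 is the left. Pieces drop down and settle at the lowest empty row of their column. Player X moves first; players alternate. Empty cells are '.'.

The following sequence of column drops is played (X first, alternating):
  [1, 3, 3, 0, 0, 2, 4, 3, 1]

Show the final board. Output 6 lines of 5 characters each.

Answer: .....
.....
.....
...O.
XX.X.
OXOOX

Derivation:
Move 1: X drops in col 1, lands at row 5
Move 2: O drops in col 3, lands at row 5
Move 3: X drops in col 3, lands at row 4
Move 4: O drops in col 0, lands at row 5
Move 5: X drops in col 0, lands at row 4
Move 6: O drops in col 2, lands at row 5
Move 7: X drops in col 4, lands at row 5
Move 8: O drops in col 3, lands at row 3
Move 9: X drops in col 1, lands at row 4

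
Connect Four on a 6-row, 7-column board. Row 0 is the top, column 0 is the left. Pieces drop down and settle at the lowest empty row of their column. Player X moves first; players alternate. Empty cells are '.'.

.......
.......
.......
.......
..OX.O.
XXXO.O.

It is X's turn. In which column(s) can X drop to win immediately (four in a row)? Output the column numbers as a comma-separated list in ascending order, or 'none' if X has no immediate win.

Answer: none

Derivation:
col 0: drop X → no win
col 1: drop X → no win
col 2: drop X → no win
col 3: drop X → no win
col 4: drop X → no win
col 5: drop X → no win
col 6: drop X → no win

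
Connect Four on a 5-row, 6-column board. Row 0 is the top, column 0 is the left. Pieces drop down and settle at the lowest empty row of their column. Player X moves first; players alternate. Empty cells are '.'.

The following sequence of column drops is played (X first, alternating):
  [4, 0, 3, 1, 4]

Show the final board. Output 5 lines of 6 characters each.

Answer: ......
......
......
....X.
OO.XX.

Derivation:
Move 1: X drops in col 4, lands at row 4
Move 2: O drops in col 0, lands at row 4
Move 3: X drops in col 3, lands at row 4
Move 4: O drops in col 1, lands at row 4
Move 5: X drops in col 4, lands at row 3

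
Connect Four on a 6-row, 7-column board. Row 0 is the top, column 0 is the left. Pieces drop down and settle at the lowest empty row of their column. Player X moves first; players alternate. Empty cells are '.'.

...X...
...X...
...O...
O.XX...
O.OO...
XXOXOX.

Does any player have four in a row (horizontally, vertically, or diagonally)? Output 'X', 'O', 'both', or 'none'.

none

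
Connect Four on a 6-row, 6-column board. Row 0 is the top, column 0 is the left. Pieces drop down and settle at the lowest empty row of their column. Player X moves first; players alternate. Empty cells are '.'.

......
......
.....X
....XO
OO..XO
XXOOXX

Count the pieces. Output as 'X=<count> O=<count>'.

X=7 O=6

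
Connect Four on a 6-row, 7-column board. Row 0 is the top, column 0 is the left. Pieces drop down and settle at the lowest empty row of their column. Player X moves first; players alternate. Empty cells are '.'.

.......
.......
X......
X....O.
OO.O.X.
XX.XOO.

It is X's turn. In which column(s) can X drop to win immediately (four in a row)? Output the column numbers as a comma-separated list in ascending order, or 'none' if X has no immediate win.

col 0: drop X → no win
col 1: drop X → no win
col 2: drop X → WIN!
col 3: drop X → no win
col 4: drop X → no win
col 5: drop X → no win
col 6: drop X → no win

Answer: 2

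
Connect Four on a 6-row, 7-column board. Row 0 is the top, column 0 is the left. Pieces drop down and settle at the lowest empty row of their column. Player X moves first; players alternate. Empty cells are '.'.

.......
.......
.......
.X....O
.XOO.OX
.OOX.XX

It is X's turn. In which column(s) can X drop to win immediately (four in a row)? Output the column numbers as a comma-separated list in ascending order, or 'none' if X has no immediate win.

Answer: 4

Derivation:
col 0: drop X → no win
col 1: drop X → no win
col 2: drop X → no win
col 3: drop X → no win
col 4: drop X → WIN!
col 5: drop X → no win
col 6: drop X → no win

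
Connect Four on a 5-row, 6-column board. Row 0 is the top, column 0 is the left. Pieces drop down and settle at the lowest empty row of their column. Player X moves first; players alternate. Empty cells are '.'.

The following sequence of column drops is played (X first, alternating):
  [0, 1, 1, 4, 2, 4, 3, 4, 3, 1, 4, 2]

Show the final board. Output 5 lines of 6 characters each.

Move 1: X drops in col 0, lands at row 4
Move 2: O drops in col 1, lands at row 4
Move 3: X drops in col 1, lands at row 3
Move 4: O drops in col 4, lands at row 4
Move 5: X drops in col 2, lands at row 4
Move 6: O drops in col 4, lands at row 3
Move 7: X drops in col 3, lands at row 4
Move 8: O drops in col 4, lands at row 2
Move 9: X drops in col 3, lands at row 3
Move 10: O drops in col 1, lands at row 2
Move 11: X drops in col 4, lands at row 1
Move 12: O drops in col 2, lands at row 3

Answer: ......
....X.
.O..O.
.XOXO.
XOXXO.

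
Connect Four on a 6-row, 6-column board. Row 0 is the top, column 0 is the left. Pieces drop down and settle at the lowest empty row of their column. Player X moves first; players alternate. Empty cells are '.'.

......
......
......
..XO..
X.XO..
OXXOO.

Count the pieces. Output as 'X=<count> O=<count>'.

X=5 O=5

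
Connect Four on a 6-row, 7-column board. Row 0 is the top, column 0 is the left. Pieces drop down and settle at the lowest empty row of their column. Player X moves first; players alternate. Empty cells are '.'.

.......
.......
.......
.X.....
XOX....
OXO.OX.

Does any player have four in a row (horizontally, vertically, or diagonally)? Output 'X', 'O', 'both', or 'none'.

none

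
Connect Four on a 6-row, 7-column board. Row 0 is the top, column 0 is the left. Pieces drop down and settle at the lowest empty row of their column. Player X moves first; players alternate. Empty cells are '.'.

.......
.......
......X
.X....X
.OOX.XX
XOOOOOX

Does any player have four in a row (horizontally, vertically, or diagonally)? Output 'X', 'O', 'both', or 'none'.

both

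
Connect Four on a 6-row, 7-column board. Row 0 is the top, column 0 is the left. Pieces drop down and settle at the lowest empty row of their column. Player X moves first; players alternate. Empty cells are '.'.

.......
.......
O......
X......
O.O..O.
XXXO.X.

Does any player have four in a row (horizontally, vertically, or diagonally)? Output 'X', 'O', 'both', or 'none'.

none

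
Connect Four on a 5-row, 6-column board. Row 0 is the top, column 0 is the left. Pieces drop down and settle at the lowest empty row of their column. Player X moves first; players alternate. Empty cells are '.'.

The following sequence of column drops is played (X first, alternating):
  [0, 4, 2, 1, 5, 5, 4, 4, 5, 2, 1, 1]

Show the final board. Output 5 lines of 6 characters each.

Answer: ......
......
.O..OX
.XO.XO
XOX.OX

Derivation:
Move 1: X drops in col 0, lands at row 4
Move 2: O drops in col 4, lands at row 4
Move 3: X drops in col 2, lands at row 4
Move 4: O drops in col 1, lands at row 4
Move 5: X drops in col 5, lands at row 4
Move 6: O drops in col 5, lands at row 3
Move 7: X drops in col 4, lands at row 3
Move 8: O drops in col 4, lands at row 2
Move 9: X drops in col 5, lands at row 2
Move 10: O drops in col 2, lands at row 3
Move 11: X drops in col 1, lands at row 3
Move 12: O drops in col 1, lands at row 2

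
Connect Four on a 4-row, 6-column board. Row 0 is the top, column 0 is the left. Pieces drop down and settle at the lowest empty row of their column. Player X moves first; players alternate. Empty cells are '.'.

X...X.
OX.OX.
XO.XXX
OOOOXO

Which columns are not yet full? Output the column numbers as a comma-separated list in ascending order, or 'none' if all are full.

Answer: 1,2,3,5

Derivation:
col 0: top cell = 'X' → FULL
col 1: top cell = '.' → open
col 2: top cell = '.' → open
col 3: top cell = '.' → open
col 4: top cell = 'X' → FULL
col 5: top cell = '.' → open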